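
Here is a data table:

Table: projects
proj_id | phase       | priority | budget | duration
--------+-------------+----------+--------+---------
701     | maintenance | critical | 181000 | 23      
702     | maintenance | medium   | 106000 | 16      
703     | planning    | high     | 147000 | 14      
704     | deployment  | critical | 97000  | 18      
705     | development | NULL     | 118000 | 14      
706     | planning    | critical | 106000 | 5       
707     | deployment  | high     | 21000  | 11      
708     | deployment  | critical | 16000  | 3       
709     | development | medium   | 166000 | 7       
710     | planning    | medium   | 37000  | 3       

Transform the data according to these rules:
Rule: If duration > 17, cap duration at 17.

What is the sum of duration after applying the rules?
107

Step 1: 2 records have duration > 17
Step 2: These records originally summed to 41
Step 3: After capping: 2 × 17 = 34
Step 4: Unaffected records sum: 73
Step 5: Final sum = 34 + 73 = 107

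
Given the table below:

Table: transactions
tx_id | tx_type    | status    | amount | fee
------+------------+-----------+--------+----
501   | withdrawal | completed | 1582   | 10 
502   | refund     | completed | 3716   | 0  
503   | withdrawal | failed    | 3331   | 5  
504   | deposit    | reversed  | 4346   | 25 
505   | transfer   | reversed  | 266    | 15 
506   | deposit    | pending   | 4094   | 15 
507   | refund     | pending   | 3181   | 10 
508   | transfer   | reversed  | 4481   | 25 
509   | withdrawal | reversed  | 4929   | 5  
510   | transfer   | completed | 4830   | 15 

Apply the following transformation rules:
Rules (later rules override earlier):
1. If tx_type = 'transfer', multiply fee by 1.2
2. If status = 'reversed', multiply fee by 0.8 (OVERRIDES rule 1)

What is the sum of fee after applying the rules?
114.0

Step 1: Rule 2 takes priority for records with status = 'reversed'
  - 4 records: 70 × 0.8 = 56.0
Step 2: Rule 1 applies to remaining records with tx_type = 'transfer'
  - 1 records: 15 × 1.2 = 18.0
Step 3: Other records unchanged: 40
Step 4: Final sum = 56.0 + 18.0 + 40 = 114.0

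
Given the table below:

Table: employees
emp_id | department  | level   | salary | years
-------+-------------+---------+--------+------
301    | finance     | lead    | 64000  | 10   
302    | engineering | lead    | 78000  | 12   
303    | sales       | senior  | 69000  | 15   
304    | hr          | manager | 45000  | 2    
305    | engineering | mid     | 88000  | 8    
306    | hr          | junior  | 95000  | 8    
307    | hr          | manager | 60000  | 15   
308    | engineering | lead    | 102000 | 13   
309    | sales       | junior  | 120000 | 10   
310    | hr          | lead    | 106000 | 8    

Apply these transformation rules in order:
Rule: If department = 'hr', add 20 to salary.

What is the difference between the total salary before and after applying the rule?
80

Step 1: Original sum of salary = 827000
Step 2: 4 records have department = 'hr'
Step 3: Each affected record changes by 20
Step 4: Total change = 4 × 20 = 80
Step 5: New sum = 827000 + 80 = 827080
Step 6: Difference = |827080 - 827000| = 80
        (Sum increased by 80)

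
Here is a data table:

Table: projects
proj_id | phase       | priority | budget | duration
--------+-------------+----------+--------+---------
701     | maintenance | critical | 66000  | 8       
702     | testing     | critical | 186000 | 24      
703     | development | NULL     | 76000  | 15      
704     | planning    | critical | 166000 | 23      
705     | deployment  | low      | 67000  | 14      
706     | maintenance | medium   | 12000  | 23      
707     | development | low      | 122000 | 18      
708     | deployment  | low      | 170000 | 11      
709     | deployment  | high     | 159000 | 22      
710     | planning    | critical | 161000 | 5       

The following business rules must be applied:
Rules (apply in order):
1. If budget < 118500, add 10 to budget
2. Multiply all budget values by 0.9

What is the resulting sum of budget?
1066536.0

Step 1: Apply Rule 1 - Add 10 to records with budget < 118500
  - 4 records affected: 221000 + (4 × 10) = 221040
  - Unaffected records: 964000
  - Sum after Rule 1: 1185040
Step 2: Apply Rule 2 - Multiply all by 0.9
  - 1185040 × 0.9 = 1066536.0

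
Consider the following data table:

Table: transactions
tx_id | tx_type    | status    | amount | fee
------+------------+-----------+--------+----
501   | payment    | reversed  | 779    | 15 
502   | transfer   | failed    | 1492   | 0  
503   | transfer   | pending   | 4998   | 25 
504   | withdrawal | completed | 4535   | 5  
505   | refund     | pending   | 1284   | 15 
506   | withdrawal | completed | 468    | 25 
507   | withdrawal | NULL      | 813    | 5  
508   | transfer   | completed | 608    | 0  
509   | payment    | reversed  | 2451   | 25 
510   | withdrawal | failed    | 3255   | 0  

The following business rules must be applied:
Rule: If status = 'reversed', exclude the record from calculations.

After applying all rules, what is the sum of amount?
17453

Step 1: Identify records where status = 'reversed'
Step 2: The excluded records sum to 3230
Step 3: Original total amount = 20683
Step 4: Remaining total = 20683 - 3230 = 17453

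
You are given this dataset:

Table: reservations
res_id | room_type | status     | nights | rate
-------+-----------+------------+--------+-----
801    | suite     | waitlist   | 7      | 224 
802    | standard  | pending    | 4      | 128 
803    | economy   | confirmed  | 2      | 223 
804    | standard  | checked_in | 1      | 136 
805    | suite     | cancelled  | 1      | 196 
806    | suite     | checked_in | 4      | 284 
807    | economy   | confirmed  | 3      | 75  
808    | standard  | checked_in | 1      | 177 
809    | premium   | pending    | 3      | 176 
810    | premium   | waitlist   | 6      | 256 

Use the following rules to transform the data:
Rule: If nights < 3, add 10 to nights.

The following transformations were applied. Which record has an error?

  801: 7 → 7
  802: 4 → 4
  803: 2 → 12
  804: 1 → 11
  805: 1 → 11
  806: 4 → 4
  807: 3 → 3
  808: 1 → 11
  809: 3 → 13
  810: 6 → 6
Record 809 has an error. The correct transformed value should be 3, not 13.

Step 1: Check each record against the rule
Step 2: Record 809 has nights = 3
Step 3: Since 3 >= 3, the bonus should not have been applied
Step 4: Correct value = 3, but claimed value = 13
Conclusion: Record 809 has the error.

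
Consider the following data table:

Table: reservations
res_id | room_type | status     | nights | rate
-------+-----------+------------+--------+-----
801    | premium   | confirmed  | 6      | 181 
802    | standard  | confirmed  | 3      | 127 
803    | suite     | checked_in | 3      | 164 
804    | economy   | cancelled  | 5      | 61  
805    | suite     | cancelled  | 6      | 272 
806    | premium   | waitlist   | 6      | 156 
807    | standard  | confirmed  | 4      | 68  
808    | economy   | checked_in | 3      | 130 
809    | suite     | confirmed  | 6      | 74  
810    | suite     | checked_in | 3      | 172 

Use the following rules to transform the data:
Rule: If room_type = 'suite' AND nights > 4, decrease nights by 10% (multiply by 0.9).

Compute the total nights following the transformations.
43.8

Step 1: Find records where room_type = 'suite' AND nights > 4
Step 2: 2 records match, summing to 12
Step 3: After multiplier: 12 × 0.9 = 10.8
Step 4: Unaffected records sum: 33
Step 5: Final sum = 10.8 + 33 = 43.8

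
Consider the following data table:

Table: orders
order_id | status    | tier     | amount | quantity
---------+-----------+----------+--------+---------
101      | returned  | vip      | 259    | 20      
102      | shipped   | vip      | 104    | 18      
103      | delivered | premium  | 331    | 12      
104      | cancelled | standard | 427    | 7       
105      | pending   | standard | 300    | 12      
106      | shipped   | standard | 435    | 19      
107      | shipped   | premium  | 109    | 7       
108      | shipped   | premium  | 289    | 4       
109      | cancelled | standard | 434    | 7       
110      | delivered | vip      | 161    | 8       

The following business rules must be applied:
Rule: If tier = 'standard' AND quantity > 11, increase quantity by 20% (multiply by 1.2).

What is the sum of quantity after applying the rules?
120.2

Step 1: Find records where tier = 'standard' AND quantity > 11
Step 2: 2 records match, summing to 31
Step 3: After multiplier: 31 × 1.2 = 37.2
Step 4: Unaffected records sum: 83
Step 5: Final sum = 37.2 + 83 = 120.2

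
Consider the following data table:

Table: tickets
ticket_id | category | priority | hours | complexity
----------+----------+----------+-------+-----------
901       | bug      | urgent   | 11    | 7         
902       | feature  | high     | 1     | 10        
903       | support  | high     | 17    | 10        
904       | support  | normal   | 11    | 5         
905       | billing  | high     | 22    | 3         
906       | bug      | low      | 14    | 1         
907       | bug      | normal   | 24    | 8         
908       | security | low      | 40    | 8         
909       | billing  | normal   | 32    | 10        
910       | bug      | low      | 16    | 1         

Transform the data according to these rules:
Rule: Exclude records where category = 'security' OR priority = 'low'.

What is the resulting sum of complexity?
53

Step 1: Find records where category = 'security' OR priority = 'low'
Step 2: 3 records match, summing to 10
Step 3: Original sum: 63
Step 4: Remaining sum = 63 - 10 = 53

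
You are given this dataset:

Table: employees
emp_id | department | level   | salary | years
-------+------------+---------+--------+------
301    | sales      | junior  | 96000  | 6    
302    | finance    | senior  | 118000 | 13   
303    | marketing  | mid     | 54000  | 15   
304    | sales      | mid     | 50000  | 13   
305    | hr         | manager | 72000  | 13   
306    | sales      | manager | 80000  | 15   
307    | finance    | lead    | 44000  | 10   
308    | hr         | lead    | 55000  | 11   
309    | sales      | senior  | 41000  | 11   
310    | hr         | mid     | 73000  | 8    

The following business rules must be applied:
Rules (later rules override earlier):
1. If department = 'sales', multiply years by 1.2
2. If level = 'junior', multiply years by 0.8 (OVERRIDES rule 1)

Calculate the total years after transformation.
121.6

Step 1: Rule 2 takes priority for records with level = 'junior'
  - 1 records: 6 × 0.8 = 4.8
Step 2: Rule 1 applies to remaining records with department = 'sales'
  - 3 records: 39 × 1.2 = 46.8
Step 3: Other records unchanged: 70
Step 4: Final sum = 4.8 + 46.8 + 70 = 121.6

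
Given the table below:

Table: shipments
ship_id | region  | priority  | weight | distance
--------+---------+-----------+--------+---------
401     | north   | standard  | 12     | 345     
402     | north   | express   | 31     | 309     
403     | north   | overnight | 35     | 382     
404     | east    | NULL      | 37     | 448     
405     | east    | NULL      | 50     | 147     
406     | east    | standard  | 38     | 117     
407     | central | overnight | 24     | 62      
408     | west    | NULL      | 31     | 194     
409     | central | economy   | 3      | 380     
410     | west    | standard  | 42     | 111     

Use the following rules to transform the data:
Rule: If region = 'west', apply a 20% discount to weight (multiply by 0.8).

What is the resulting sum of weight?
288.4

Step 1: Records with region = 'west' have total weight = 73
Step 2: Apply multiplier: 73 × 0.8 = 58.4
Step 3: Other records total: 230
Step 4: Final sum = 58.4 + 230 = 288.4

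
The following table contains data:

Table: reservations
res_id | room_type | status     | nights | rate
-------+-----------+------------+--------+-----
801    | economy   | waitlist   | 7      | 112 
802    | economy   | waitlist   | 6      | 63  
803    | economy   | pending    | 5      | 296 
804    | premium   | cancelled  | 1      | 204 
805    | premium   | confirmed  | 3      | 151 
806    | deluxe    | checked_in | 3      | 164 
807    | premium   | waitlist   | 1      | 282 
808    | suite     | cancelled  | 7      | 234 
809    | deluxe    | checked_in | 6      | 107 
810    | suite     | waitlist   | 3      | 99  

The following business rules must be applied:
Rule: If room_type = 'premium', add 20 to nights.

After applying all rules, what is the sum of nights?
102

Step 1: Count records where room_type = 'premium': 3
Step 2: Total bonus added: 3 × 20 = 60
Step 3: Original sum of nights: 42
Step 4: Final sum = 42 + 60 = 102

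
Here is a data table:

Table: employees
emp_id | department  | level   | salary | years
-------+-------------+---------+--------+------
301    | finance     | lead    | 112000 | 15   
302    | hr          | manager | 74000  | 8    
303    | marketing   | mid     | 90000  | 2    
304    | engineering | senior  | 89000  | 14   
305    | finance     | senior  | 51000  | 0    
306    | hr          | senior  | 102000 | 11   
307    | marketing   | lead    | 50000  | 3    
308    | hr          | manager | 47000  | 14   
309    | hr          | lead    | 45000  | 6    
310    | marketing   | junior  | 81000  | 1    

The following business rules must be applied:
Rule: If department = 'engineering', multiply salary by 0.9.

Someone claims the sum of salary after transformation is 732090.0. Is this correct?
No, the correct result is 732100.0.

Step 1: Calculate the correct sum after transformation
Step 2: Apply multiplier 0.9 to records where department = 'engineering'
Step 3: Correct result = 732100.0
Step 4: Claimed result = 732090.0
Step 5: 732100.0 ≠ 732090.0
Conclusion: The claimed result is incorrect. The correct answer is 732100.0.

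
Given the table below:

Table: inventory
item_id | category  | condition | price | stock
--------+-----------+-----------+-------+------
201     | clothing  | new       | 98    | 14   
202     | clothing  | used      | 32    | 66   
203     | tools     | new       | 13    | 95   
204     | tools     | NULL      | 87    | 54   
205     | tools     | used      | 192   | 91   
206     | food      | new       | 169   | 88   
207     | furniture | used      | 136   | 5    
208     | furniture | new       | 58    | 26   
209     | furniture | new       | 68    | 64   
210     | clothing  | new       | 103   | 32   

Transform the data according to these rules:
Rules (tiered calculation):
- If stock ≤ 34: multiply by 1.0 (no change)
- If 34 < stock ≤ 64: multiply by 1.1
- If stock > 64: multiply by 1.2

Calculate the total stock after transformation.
614.8

Step 1: Tier 1 (stock ≤ 34): 4 records, sum = 77 × 1.0 = 77.0
Step 2: Tier 2 (34 < stock ≤ 64): 2 records, sum = 118 × 1.1 = 129.8
Step 3: Tier 3 (stock > 64): 4 records, sum = 340 × 1.2 = 408.0
Step 4: Final sum = 77.0 + 129.8 + 408.0 = 614.8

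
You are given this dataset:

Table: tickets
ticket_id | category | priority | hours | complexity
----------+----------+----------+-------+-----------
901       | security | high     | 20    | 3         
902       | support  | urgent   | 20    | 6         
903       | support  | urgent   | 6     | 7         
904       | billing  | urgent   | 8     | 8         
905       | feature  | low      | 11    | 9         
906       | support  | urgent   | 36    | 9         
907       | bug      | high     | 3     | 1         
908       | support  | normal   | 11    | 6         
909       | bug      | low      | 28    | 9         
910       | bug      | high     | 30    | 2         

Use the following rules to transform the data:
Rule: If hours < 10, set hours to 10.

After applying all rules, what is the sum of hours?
186

Step 1: 3 records have hours < 10
Step 2: These records originally summed to 17
Step 3: After setting to minimum: 3 × 10 = 30
Step 4: Unaffected records sum: 156
Step 5: Final sum = 30 + 156 = 186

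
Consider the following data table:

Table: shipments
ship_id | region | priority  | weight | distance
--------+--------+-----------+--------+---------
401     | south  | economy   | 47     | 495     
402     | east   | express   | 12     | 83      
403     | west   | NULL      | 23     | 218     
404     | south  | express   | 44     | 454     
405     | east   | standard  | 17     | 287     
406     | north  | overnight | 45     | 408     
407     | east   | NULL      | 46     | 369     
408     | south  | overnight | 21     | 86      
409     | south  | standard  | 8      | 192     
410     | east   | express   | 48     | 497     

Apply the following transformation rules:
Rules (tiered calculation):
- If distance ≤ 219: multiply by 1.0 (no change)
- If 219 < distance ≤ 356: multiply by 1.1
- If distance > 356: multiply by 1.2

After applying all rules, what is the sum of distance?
3562.3

Step 1: Tier 1 (distance ≤ 219): 4 records, sum = 579 × 1.0 = 579.0
Step 2: Tier 2 (219 < distance ≤ 356): 1 records, sum = 287 × 1.1 = 315.7
Step 3: Tier 3 (distance > 356): 5 records, sum = 2223 × 1.2 = 2667.6
Step 4: Final sum = 579.0 + 315.7 + 2667.6 = 3562.3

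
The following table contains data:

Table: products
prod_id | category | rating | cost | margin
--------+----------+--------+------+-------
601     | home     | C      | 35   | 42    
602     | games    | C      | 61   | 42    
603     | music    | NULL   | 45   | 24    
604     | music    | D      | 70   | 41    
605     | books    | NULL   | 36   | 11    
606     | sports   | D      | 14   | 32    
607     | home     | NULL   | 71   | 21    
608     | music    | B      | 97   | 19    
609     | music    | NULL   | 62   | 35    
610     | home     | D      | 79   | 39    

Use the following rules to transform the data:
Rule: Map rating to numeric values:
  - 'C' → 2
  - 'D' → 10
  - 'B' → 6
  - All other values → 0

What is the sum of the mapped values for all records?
40

Step 1: Apply mapping to each record
Step 2: Count by status:
  'C': 2 records × 2 = 4
  'D': 3 records × 10 = 30
  'B': 1 records × 6 = 6
Step 3: Sum all mapped values = 40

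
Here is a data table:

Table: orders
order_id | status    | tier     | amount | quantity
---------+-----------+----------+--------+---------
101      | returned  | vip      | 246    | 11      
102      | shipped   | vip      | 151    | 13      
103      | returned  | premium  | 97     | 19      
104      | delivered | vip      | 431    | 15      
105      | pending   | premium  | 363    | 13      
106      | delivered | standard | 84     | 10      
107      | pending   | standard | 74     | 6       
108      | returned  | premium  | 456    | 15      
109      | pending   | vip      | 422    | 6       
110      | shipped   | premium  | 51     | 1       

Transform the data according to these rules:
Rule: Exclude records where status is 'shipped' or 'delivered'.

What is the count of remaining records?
6

Step 1: Count records to exclude
  - 2 (shipped) + 2 (delivered) = 4 records
Step 2: Total records: 10
Step 3: Remaining = 10 - 4 = 6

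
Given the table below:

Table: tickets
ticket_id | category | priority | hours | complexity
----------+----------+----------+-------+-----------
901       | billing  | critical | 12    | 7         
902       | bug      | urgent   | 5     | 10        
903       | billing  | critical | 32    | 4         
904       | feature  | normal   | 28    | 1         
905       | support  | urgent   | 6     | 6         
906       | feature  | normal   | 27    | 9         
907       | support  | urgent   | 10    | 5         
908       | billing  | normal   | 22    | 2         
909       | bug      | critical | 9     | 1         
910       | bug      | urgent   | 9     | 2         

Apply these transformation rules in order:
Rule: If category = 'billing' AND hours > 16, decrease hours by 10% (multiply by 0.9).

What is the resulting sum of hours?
154.6

Step 1: Find records where category = 'billing' AND hours > 16
Step 2: 2 records match, summing to 54
Step 3: After multiplier: 54 × 0.9 = 48.6
Step 4: Unaffected records sum: 106
Step 5: Final sum = 48.6 + 106 = 154.6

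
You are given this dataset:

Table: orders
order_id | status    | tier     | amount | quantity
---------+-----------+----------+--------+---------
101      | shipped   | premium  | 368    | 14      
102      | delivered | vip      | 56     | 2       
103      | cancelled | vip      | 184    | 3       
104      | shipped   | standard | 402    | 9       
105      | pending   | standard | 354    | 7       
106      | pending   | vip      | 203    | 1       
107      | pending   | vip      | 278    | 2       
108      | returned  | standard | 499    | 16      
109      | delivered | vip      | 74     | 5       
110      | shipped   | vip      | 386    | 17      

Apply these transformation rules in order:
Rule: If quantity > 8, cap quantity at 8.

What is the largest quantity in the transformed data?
8

Step 1: Original maximum quantity = 17
Step 2: Apply cap at 8
Step 3: 4 records had quantity > 8 and were capped
Step 4: Maximum after transformation = 8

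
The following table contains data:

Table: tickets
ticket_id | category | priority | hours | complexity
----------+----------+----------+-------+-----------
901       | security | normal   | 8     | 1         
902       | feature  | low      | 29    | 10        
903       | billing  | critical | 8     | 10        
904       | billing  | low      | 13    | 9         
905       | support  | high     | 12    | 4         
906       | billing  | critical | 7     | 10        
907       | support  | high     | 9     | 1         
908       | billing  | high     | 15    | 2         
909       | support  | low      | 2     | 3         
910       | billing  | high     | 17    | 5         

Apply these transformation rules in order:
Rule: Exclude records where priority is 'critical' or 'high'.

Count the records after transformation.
4

Step 1: Count records to exclude
  - 2 (critical) + 4 (high) = 6 records
Step 2: Total records: 10
Step 3: Remaining = 10 - 6 = 4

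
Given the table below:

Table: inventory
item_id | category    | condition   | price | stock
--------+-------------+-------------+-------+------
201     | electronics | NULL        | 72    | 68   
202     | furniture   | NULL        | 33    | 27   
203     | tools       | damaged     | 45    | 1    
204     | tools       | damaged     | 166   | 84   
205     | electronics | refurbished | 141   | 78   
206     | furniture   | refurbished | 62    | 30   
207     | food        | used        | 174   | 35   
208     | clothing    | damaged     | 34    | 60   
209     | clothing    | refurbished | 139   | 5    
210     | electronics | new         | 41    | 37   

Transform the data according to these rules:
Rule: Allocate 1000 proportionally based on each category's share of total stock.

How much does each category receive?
clothing: 152.94, electronics: 430.59, food: 82.35, furniture: 134.12, tools: 200.0

Step 1: Calculate total stock = 425
Step 2: Calculate each category's proportion:
  clothing: 65/425 = 15.29% → 152.94
  electronics: 183/425 = 43.06% → 430.59
  food: 35/425 = 8.24% → 82.35
  furniture: 57/425 = 13.41% → 134.12
  tools: 85/425 = 20.00% → 200.0
Step 3: Verify: sum of allocations ≈ 1000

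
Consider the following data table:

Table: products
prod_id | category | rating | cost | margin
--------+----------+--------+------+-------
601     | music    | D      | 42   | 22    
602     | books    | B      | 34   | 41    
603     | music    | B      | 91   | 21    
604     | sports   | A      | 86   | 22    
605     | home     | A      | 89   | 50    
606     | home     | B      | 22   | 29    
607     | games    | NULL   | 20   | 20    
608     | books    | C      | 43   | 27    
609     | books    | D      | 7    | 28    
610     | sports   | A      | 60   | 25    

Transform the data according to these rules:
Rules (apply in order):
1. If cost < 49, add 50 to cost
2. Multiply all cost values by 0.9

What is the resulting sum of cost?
714.6

Step 1: Apply Rule 1 - Add 50 to records with cost < 49
  - 6 records affected: 168 + (6 × 50) = 468
  - Unaffected records: 326
  - Sum after Rule 1: 794
Step 2: Apply Rule 2 - Multiply all by 0.9
  - 794 × 0.9 = 714.6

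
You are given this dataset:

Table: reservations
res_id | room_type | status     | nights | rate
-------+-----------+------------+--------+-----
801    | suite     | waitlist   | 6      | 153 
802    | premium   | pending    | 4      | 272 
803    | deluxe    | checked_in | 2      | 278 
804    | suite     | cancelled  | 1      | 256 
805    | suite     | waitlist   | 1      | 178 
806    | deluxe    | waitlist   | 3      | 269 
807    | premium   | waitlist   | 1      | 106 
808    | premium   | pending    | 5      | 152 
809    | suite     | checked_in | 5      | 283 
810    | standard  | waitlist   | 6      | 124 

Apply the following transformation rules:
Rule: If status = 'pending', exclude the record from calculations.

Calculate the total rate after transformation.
1647

Step 1: Identify records where status = 'pending'
Step 2: The excluded records sum to 424
Step 3: Original total rate = 2071
Step 4: Remaining total = 2071 - 424 = 1647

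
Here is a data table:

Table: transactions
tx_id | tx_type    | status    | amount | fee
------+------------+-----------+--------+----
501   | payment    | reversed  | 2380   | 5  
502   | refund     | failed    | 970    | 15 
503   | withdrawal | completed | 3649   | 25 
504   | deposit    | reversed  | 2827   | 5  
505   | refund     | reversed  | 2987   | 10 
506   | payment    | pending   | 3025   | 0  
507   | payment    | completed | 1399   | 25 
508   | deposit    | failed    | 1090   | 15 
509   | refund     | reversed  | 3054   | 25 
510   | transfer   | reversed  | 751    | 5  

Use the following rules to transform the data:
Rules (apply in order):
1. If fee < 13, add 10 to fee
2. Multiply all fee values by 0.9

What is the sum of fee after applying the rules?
162.0

Step 1: Apply Rule 1 - Add 10 to records with fee < 13
  - 5 records affected: 25 + (5 × 10) = 75
  - Unaffected records: 105
  - Sum after Rule 1: 180
Step 2: Apply Rule 2 - Multiply all by 0.9
  - 180 × 0.9 = 162.0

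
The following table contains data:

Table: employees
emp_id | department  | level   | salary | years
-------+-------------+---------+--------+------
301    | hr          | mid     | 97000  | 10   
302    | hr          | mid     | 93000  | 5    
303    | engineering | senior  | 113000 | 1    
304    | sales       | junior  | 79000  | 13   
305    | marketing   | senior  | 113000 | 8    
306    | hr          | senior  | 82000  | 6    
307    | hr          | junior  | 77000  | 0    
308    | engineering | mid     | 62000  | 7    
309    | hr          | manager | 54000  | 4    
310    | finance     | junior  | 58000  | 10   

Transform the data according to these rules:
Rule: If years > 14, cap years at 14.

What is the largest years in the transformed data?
13

Step 1: Original maximum years = 13
Step 2: Check cap of 14 against maximum
Step 3: No records exceed the cap (max 13 <= cap 14), so no capping applies
Step 4: Maximum after transformation = 13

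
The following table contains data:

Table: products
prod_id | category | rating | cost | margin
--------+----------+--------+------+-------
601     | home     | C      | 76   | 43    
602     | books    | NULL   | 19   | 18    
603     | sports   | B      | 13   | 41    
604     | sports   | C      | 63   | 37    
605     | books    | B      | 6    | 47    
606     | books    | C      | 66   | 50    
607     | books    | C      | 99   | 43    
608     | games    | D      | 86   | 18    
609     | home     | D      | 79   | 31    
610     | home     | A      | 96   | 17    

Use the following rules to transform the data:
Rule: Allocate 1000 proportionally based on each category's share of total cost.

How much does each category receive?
books: 315.09, games: 142.62, home: 416.25, sports: 126.04

Step 1: Calculate total cost = 603
Step 2: Calculate each category's proportion:
  books: 190/603 = 31.51% → 315.09
  games: 86/603 = 14.26% → 142.62
  home: 251/603 = 41.63% → 416.25
  sports: 76/603 = 12.60% → 126.04
Step 3: Verify: sum of allocations ≈ 1000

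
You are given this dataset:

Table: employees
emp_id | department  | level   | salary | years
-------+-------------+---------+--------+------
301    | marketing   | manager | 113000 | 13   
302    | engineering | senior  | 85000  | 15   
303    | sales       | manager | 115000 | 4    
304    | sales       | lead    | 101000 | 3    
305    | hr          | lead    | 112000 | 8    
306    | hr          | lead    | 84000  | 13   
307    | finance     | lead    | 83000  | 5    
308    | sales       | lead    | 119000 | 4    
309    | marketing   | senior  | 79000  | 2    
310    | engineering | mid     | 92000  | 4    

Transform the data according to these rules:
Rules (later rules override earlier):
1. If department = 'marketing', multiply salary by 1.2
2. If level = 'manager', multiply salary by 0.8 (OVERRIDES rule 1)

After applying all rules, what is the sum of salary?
953200.0

Step 1: Rule 2 takes priority for records with level = 'manager'
  - 2 records: 228000 × 0.8 = 182400.0
Step 2: Rule 1 applies to remaining records with department = 'marketing'
  - 1 records: 79000 × 1.2 = 94800.0
Step 3: Other records unchanged: 676000
Step 4: Final sum = 182400.0 + 94800.0 + 676000 = 953200.0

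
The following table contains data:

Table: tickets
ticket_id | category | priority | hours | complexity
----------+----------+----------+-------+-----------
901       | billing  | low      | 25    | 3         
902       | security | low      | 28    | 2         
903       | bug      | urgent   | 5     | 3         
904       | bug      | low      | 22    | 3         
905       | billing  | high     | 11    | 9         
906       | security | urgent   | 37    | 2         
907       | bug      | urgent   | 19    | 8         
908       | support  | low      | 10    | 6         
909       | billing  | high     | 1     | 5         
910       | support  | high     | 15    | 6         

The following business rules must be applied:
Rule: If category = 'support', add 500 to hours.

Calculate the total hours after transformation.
1173

Step 1: Count records where category = 'support': 2
Step 2: Total bonus added: 2 × 500 = 1000
Step 3: Original sum of hours: 173
Step 4: Final sum = 173 + 1000 = 1173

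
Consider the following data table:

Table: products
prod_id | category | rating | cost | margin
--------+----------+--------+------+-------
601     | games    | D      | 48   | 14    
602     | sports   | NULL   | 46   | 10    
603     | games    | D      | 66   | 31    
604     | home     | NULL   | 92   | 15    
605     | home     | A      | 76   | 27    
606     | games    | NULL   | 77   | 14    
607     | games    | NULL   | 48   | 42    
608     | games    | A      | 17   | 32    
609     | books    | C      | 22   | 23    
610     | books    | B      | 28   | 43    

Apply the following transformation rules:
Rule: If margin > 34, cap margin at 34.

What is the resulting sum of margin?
234

Step 1: 2 records have margin > 34
Step 2: These records originally summed to 85
Step 3: After capping: 2 × 34 = 68
Step 4: Unaffected records sum: 166
Step 5: Final sum = 68 + 166 = 234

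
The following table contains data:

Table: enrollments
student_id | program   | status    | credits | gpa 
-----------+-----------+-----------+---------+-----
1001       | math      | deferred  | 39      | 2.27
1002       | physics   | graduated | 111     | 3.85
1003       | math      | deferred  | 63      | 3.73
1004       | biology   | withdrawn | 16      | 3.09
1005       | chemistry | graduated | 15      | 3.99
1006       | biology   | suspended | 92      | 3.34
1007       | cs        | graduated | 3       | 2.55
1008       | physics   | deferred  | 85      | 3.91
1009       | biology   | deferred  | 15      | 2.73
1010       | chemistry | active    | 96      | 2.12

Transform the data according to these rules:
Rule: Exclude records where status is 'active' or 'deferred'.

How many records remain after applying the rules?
5

Step 1: Count records to exclude
  - 1 (active) + 4 (deferred) = 5 records
Step 2: Total records: 10
Step 3: Remaining = 10 - 5 = 5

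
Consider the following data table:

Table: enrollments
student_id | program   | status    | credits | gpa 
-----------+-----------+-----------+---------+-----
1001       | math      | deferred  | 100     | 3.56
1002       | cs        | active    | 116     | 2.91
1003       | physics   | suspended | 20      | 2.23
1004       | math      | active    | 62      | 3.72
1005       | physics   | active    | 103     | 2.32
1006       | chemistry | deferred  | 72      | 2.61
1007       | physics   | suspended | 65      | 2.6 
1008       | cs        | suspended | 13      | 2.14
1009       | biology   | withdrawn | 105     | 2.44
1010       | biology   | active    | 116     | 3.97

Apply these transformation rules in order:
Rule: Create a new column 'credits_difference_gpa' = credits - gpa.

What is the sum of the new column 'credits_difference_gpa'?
743.5

Step 1: For each record, compute credits - gpa
Example calculations:
  100 - 3.56 = 96.44
  116 - 2.91 = 113.09
  20 - 2.23 = 17.77
  ...
Step 2: Sum all derived values
Step 3: Total = 743.5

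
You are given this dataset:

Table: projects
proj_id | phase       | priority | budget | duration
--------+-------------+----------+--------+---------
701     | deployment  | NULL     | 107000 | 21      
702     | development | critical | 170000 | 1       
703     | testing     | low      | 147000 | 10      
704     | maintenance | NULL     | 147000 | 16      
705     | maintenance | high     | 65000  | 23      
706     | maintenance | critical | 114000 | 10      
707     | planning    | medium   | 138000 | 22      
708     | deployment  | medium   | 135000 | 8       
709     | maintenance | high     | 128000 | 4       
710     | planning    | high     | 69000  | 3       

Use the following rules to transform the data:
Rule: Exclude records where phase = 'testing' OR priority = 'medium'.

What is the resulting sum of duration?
78

Step 1: Find records where phase = 'testing' OR priority = 'medium'
Step 2: 3 records match, summing to 40
Step 3: Original sum: 118
Step 4: Remaining sum = 118 - 40 = 78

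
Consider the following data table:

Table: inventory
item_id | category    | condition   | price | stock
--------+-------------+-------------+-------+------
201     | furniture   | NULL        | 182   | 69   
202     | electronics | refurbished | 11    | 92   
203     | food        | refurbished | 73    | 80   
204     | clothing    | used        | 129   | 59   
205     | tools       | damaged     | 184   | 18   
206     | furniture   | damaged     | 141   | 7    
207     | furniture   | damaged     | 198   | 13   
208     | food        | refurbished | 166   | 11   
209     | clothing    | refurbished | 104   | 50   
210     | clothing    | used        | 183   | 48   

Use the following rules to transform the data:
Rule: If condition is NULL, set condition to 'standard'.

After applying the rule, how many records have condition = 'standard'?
1

Step 1: Count records where condition IS NULL
Step 2: Found 1 records with NULL condition
Step 3: These records will have condition set to 'standard'
Step 4: Records already having condition = 'standard': 0
Step 5: Answer: 1 + 0 = 1 records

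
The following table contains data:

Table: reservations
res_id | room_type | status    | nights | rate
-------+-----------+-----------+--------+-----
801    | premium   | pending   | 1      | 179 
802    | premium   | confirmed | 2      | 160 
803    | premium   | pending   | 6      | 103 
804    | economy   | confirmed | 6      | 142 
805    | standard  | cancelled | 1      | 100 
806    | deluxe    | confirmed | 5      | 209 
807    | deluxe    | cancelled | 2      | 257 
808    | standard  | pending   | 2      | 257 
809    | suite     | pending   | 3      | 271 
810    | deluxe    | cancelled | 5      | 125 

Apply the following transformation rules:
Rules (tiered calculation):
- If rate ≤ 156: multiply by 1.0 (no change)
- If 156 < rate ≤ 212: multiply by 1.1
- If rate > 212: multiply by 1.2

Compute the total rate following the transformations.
2014.8

Step 1: Tier 1 (rate ≤ 156): 4 records, sum = 470 × 1.0 = 470.0
Step 2: Tier 2 (156 < rate ≤ 212): 3 records, sum = 548 × 1.1 = 602.8
Step 3: Tier 3 (rate > 212): 3 records, sum = 785 × 1.2 = 942.0
Step 4: Final sum = 470.0 + 602.8 + 942.0 = 2014.8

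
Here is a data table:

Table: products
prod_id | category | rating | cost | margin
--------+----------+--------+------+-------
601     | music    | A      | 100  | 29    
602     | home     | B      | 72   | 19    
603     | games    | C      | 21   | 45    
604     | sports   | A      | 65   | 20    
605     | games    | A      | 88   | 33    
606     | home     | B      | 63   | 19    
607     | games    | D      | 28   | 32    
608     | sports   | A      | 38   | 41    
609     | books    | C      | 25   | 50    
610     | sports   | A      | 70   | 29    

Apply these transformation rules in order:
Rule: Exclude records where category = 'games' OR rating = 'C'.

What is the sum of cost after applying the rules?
408

Step 1: Find records where category = 'games' OR rating = 'C'
Step 2: 4 records match, summing to 162
Step 3: Original sum: 570
Step 4: Remaining sum = 570 - 162 = 408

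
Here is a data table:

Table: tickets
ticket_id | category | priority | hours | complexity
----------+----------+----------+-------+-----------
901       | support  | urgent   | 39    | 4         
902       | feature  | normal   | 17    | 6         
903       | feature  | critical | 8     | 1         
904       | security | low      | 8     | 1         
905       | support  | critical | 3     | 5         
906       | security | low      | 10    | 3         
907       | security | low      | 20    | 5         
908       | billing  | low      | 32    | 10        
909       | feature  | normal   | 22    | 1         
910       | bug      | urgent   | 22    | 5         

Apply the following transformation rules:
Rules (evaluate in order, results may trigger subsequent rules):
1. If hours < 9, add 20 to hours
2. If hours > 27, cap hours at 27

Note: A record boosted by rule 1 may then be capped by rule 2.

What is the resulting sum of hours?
222

Step 1: Apply rule 1 to records with hours < 9
  - 3 records get bonus of 20
  - Of these, 2 records then exceed 27 and get capped
Step 2: Apply rule 2 to records with hours > 27
  - 2 records (original) are capped
Step 3: Calculate final sum = 222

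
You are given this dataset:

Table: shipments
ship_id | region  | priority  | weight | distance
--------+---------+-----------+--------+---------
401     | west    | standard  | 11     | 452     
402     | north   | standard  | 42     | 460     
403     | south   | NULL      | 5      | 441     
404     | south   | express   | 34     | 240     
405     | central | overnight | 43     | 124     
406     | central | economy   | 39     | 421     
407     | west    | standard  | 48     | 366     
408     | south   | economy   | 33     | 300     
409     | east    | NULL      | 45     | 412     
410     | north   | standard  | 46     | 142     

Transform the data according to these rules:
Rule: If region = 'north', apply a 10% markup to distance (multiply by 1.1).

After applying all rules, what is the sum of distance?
3418.2

Step 1: Records with region = 'north' have total distance = 602
Step 2: Apply multiplier: 602 × 1.1 = 662.2
Step 3: Other records total: 2756
Step 4: Final sum = 662.2 + 2756 = 3418.2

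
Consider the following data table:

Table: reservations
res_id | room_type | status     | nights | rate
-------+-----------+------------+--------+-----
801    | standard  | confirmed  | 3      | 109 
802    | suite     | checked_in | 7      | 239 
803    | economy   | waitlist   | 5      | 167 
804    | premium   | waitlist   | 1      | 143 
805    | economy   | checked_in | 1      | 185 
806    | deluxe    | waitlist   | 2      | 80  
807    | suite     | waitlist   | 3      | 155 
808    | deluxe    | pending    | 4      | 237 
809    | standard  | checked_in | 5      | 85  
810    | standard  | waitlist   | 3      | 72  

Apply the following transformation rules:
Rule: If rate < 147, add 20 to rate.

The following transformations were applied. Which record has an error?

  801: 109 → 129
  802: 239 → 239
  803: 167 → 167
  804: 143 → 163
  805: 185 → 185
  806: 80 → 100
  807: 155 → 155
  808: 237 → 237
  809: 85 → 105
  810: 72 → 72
Record 810 has an error. The correct transformed value should be 92, not 72.

Step 1: Check each record against the rule
Step 2: Record 810 has rate = 72
Step 3: Since 72 < 147, the bonus should have been applied
Step 4: Correct value = 92, but claimed value = 72
Conclusion: Record 810 has the error.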